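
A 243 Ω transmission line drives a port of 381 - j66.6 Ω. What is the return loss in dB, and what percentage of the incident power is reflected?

RL ≈ 12.2 dB; 5.96% of incident power reflected

Γ = (138 − j66.6)/(624 − j66.6), |Γ| = 0.244
RL = −20·log₁₀(0.244) = 12.2 dB
P_refl/P_inc = |Γ|² = 0.0596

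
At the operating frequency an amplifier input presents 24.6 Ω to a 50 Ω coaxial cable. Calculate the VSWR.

For a purely resistive load, VSWR = R_L/Z_0 or Z_0/R_L (whichever > 1) = 50/24.6

VSWR ≈ 2.03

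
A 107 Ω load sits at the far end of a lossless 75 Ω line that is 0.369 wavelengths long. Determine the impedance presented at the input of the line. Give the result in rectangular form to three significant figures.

Z_in ≈ 68.7 + j24.9 Ω

βl = 2π × 0.369 = 133°
tan(βl) = tan(133°) = -1.08
Z_in = Z_0·(Z_L + jZ_0·tanβl)/(Z_0 + jZ_L·tanβl)
     = 75·(107 − j80.9)/(75 − j115)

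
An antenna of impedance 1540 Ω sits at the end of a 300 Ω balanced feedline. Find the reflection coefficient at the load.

Γ = (Z_L − Z_0)/(Z_L + Z_0) = (1540 − 300)/(1540 + 300) = 1240/1840

Γ = 0.674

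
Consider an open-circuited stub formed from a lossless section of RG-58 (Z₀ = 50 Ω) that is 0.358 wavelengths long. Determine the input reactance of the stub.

X_in ≈ 40.3 Ω (inductive)

βl = 2π × 0.358 = 129°
tan(βl) = -1.24
For an open-circuited stub, Z_in = −jZ_0·cot(βl) = −jZ_0/tan(βl)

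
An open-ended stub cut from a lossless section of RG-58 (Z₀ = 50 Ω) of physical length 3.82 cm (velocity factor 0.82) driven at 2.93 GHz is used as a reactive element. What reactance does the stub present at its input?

λ = v/f = 0.82·c / 2.93 GHz = 0.084 m
βl = 2π·l/λ = 2π × 0.455 = 164°
tan(βl) = -0.291
For an open-ended stub, Z_in = −jZ_0·cot(βl) = −jZ_0/tan(βl)

X_in ≈ 172 Ω (inductive)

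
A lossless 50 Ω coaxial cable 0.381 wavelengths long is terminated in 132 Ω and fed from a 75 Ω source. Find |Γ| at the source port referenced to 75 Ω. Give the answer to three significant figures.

βl = 2π × 0.381 = 137°
tan(βl) = -0.927
Z_in = Z_0·(Z_L + jZ_0·tanβl)/(Z_0 + jZ_L·tanβl) = 35.1 + j39.6 Ω
Γ_s = (Z_in − Z_s)/(Z_in + Z_s) = (-39.9 + j39.6)/(110 + j39.6), |Γ_s| = 0.48

|Γ| ≈ 0.48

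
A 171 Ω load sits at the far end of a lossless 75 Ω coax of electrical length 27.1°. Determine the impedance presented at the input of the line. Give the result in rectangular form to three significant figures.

Z_in ≈ 91.4 − j68.2 Ω

tan(βl) = tan(27.1°) = 0.512
Z_in = Z_0·(Z_L + jZ_0·tanβl)/(Z_0 + jZ_L·tanβl)
     = 75·(171 + j38.4)/(75 + j87.5)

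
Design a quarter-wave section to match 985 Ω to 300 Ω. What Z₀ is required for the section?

Z_qwt ≈ 544 Ω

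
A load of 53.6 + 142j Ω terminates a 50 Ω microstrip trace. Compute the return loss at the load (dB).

RL ≈ 1.85 dB

Γ = (3.6 + j142)/(103.6 + j142), |Γ| = 0.808
RL = −20·log₁₀|Γ| = −20·log₁₀(0.808)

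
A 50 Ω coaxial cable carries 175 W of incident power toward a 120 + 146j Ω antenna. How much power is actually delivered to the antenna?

P_delivered ≈ 83.6 W

|Γ| = |(70 + j146)/(170 + j146)| = 0.723
|Γ|² = 0.522
P_refl = |Γ|²·P_inc = 91.4 W, P_del = (1 − |Γ|²)·P_inc = 83.6 W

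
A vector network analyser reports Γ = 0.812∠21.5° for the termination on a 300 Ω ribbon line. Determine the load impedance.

Z_L ≈ 689 + j1200 Ω

Z_L = Z_0·(1 + Γ)/(1 − Γ) = 300·(1.76 + j0.298)/(0.245 − j0.298)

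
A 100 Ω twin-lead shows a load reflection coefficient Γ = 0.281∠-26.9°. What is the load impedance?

Z_L ≈ 159 − j44 Ω

Z_L = Z_0·(1 + Γ)/(1 − Γ) = 100·(1.25 − j0.127)/(0.749 + j0.127)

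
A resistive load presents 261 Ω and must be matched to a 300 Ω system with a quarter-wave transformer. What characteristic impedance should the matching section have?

Z_qwt ≈ 280 Ω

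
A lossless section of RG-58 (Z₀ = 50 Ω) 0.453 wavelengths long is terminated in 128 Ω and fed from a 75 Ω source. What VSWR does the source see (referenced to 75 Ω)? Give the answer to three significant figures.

βl = 2π × 0.453 = 163°
tan(βl) = -0.304
Z_in = Z_0·(Z_L + jZ_0·tanβl)/(Z_0 + jZ_L·tanβl) = 87.1 + j52.6 Ω
Γ_s = (Z_in − Z_s)/(Z_in + Z_s) = (12.1 + j52.6)/(162 + j52.6), |Γ_s| = 0.317
VSWR = (1 + |Γ_s|)/(1 − |Γ_s|)

VSWR ≈ 1.93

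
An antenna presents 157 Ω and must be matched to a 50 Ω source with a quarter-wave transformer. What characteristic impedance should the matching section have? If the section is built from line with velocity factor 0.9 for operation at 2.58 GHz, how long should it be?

Z_qwt ≈ 88.6 Ω; length ≈ 2.62 cm

Z_qwt = √(Z_0·R_L) = √(50 × 157) = √7850
λ = 0.9·c/f = 0.105 m, so l = λ/4 = 0.0262 m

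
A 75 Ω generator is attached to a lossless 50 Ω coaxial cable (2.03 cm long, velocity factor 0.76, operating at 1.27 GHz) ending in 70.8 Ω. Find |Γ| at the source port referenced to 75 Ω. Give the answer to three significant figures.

|Γ| ≈ 0.245

λ = v/f = 0.76·c / 1.27 GHz = 0.18 m
βl = 2π·l/λ = 2π × 0.113 = 40.7°
tan(βl) = 0.86
Z_in = Z_0·(Z_L + jZ_0·tanβl)/(Z_0 + jZ_L·tanβl) = 49.6 − j17.4 Ω
Γ_s = (Z_in − Z_s)/(Z_in + Z_s) = (-25.4 − j17.4)/(125 − j17.4), |Γ_s| = 0.245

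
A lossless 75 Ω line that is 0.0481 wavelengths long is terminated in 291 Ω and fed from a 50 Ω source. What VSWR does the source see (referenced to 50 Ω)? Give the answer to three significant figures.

VSWR ≈ 5.54

βl = 2π × 0.0481 = 17.3°
tan(βl) = 0.312
Z_in = Z_0·(Z_L + jZ_0·tanβl)/(Z_0 + jZ_L·tanβl) = 130 − j133 Ω
Γ_s = (Z_in − Z_s)/(Z_in + Z_s) = (79.6 − j133)/(180 − j133), |Γ_s| = 0.694
VSWR = (1 + |Γ_s|)/(1 − |Γ_s|)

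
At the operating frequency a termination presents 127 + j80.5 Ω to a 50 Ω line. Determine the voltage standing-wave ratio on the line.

Γ = (Z_L − Z_0)/(Z_L + Z_0) = (77 + j80.5)/(177 + j80.5)
|Γ| = 111/194 = 0.573
VSWR = (1 + |Γ|)/(1 − |Γ|) = 1.57/0.427

VSWR ≈ 3.68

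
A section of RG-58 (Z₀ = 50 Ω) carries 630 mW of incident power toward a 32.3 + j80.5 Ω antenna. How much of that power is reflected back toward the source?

|Γ| = |(-17.7 + j80.5)/(82.3 + j80.5)| = 0.716
|Γ|² = 0.513
P_refl = |Γ|²·P_inc = 323 mW, P_del = (1 − |Γ|²)·P_inc = 307 mW

P_reflected ≈ 323 mW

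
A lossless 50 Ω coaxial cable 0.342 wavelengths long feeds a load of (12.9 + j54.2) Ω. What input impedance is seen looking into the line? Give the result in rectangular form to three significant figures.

Z_in ≈ 5.97 − j7.54 Ω

βl = 2π × 0.342 = 123°
tan(βl) = tan(123°) = -1.53
Z_in = Z_0·(Z_L + jZ_0·tanβl)/(Z_0 + jZ_L·tanβl)
     = 50·(12.9 − j22.4)/(133 − j19.8)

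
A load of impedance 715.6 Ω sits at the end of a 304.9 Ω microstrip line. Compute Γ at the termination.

Γ = (Z_L − Z_0)/(Z_L + Z_0) = (715.6 − 304.9)/(715.6 + 304.9) = 410.7/1020

Γ = 0.402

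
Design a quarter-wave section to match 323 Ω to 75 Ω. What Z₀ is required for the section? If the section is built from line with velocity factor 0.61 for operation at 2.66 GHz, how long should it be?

Z_qwt = √(Z_0·R_L) = √(75 × 323) = √24220
λ = 0.61·c/f = 0.0688 m, so l = λ/4 = 0.0172 m

Z_qwt ≈ 156 Ω; length ≈ 1.72 cm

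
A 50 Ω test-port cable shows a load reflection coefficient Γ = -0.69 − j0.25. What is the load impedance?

Z_L = Z_0·(1 + Γ)/(1 − Γ) = 50·(0.31 − j0.25)/(1.69 + j0.25)

Z_L ≈ 7.9 − j8.57 Ω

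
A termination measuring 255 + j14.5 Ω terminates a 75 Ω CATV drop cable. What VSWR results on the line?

Γ = (Z_L − Z_0)/(Z_L + Z_0) = (180 + j14.5)/(330 + j14.5)
|Γ| = 181/330 = 0.547
VSWR = (1 + |Γ|)/(1 − |Γ|) = 1.55/0.453

VSWR ≈ 3.41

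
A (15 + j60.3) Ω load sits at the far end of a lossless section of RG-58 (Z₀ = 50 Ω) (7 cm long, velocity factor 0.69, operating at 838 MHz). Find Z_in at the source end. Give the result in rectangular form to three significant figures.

Z_in ≈ 7.46 − j24.6 Ω

λ = v/f = 0.69·c / 838 MHz = 0.247 m
βl = 2π·l/λ = 2π × 0.283 = 102°
tan(βl) = tan(102°) = -4.7
Z_in = Z_0·(Z_L + jZ_0·tanβl)/(Z_0 + jZ_L·tanβl)
     = 50·(15 − j175)/(333 − j70.5)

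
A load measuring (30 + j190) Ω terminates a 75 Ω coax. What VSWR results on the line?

Γ = (Z_L − Z_0)/(Z_L + Z_0) = (-45 + j190)/(105 + j190)
|Γ| = 195/217 = 0.899
VSWR = (1 + |Γ|)/(1 − |Γ|) = 1.9/0.101

VSWR ≈ 18.9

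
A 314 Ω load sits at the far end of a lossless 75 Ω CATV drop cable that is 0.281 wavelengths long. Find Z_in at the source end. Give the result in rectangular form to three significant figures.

βl = 2π × 0.281 = 101°
tan(βl) = tan(101°) = -5.07
Z_in = Z_0·(Z_L + jZ_0·tanβl)/(Z_0 + jZ_L·tanβl)
     = 75·(314 − j380)/(75 − j1590)

Z_in ≈ 18.6 + j13.9 Ω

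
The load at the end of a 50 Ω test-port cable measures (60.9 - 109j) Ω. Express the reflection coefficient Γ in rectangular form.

Γ = (Z_L − Z_0)/(Z_L + Z_0) = (10.9 − j109)/(110.9 − j109)

Γ ≈ 0.541 − j0.451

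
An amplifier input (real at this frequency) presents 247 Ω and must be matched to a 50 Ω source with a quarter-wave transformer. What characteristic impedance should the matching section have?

Z_qwt ≈ 111 Ω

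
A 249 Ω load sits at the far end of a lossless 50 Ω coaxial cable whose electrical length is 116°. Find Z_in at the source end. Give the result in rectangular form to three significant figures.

Z_in ≈ 12.3 + j23.2 Ω

tan(βl) = tan(116°) = -2.05
Z_in = Z_0·(Z_L + jZ_0·tanβl)/(Z_0 + jZ_L·tanβl)
     = 50·(249 − j103)/(50 − j511)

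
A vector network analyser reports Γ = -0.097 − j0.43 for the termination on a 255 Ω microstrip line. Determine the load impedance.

Z_L ≈ 148 − j158 Ω

Z_L = Z_0·(1 + Γ)/(1 − Γ) = 255·(0.903 − j0.43)/(1.1 + j0.43)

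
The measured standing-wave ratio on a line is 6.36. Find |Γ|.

|Γ| = (S − 1)/(S + 1) = (6.36 − 1)/(6.36 + 1) = 5.36/7.36

|Γ| ≈ 0.728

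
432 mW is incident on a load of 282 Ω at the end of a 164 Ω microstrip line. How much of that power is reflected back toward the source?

Γ = (282 − 164)/(282 + 164) = 0.265
|Γ|² = 0.07
P_refl = |Γ|²·P_inc = 30.2 mW, P_del = (1 − |Γ|²)·P_inc = 402 mW

P_reflected ≈ 30.2 mW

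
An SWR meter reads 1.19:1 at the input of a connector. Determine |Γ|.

|Γ| = (S − 1)/(S + 1) = (1.19 − 1)/(1.19 + 1) = 0.19/2.19

|Γ| ≈ 0.0868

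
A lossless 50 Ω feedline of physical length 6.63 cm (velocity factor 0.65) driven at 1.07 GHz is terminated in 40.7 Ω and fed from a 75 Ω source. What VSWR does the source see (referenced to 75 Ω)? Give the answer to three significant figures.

λ = v/f = 0.65·c / 1.07 GHz = 0.182 m
βl = 2π·l/λ = 2π × 0.364 = 131°
tan(βl) = -1.15
Z_in = Z_0·(Z_L + jZ_0·tanβl)/(Z_0 + jZ_L·tanβl) = 50.4 − j10.3 Ω
Γ_s = (Z_in − Z_s)/(Z_in + Z_s) = (-24.6 − j10.3)/(125 − j10.3), |Γ_s| = 0.212
VSWR = (1 + |Γ_s|)/(1 − |Γ_s|)

VSWR ≈ 1.54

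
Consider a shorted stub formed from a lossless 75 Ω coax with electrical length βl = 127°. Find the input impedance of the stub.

tan(βl) = -1.33
For a shorted stub, Z_in = jZ_0·tan(βl)

Z_in ≈ −j99.5 Ω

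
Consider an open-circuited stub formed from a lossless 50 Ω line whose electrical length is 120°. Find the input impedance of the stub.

tan(βl) = -1.73
For an open-circuited stub, Z_in = −jZ_0·cot(βl) = −jZ_0/tan(βl)

Z_in ≈ +j28.9 Ω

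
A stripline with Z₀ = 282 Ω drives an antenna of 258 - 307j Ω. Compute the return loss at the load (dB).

RL ≈ 6.09 dB

Γ = (-24 − j307)/(540 − j307), |Γ| = 0.496
RL = −20·log₁₀|Γ| = −20·log₁₀(0.496)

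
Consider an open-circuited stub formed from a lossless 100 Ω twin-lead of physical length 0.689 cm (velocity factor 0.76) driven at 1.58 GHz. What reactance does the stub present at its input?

λ = v/f = 0.76·c / 1.58 GHz = 0.144 m
βl = 2π·l/λ = 2π × 0.0477 = 17.2°
tan(βl) = 0.309
For an open-circuited stub, Z_in = −jZ_0·cot(βl) = −jZ_0/tan(βl)

X_in ≈ -323 Ω (capacitive)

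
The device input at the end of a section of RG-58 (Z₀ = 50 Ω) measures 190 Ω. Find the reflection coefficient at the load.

Γ = (Z_L − Z_0)/(Z_L + Z_0) = (190 − 50)/(190 + 50) = 140/240

Γ = 0.583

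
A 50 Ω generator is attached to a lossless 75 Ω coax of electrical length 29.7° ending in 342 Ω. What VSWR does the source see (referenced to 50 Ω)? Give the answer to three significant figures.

tan(βl) = 0.57
Z_in = Z_0·(Z_L + jZ_0·tanβl)/(Z_0 + jZ_L·tanβl) = 58.4 − j109 Ω
Γ_s = (Z_in − Z_s)/(Z_in + Z_s) = (8.37 − j109)/(108 − j109), |Γ_s| = 0.711
VSWR = (1 + |Γ_s|)/(1 − |Γ_s|)

VSWR ≈ 5.93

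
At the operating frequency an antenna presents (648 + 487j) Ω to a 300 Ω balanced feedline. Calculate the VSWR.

VSWR ≈ 3.56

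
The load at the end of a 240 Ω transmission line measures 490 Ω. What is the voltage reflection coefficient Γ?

Γ = 0.342

Γ = (Z_L − Z_0)/(Z_L + Z_0) = (490 − 240)/(490 + 240) = 250/730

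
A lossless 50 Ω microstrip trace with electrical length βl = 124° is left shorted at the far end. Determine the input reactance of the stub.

X_in ≈ -74.1 Ω (capacitive)

tan(βl) = -1.48
For a shorted stub, Z_in = jZ_0·tan(βl)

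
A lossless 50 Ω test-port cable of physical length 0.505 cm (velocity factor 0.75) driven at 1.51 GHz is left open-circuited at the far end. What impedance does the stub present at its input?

λ = v/f = 0.75·c / 1.51 GHz = 0.149 m
βl = 2π·l/λ = 2π × 0.0339 = 12.2°
tan(βl) = 0.216
For an open-circuited stub, Z_in = −jZ_0·cot(βl) = −jZ_0/tan(βl)

Z_in ≈ −j231 Ω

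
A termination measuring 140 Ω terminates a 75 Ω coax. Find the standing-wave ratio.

VSWR ≈ 1.87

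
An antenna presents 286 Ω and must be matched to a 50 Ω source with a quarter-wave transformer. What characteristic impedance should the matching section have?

Z_qwt = √(Z_0·R_L) = √(50 × 286) = √14300

Z_qwt ≈ 120 Ω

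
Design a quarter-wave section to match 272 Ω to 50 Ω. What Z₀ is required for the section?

Z_qwt = √(Z_0·R_L) = √(50 × 272) = √13600

Z_qwt ≈ 117 Ω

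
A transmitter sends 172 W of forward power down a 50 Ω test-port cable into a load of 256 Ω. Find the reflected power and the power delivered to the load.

Γ = (256 − 50)/(256 + 50) = 0.673
|Γ|² = 0.453
P_refl = |Γ|²·P_inc = 78 W, P_del = (1 − |Γ|²)·P_inc = 94 W

P_reflected ≈ 78 W; P_delivered ≈ 94 W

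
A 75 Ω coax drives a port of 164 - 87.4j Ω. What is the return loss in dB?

Γ = (89 − j87.4)/(239 − j87.4), |Γ| = 0.49
RL = −20·log₁₀|Γ| = −20·log₁₀(0.49)

RL ≈ 6.19 dB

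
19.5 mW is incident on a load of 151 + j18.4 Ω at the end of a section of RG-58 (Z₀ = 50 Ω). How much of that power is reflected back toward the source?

|Γ| = |(101 + j18.4)/(201 + j18.4)| = 0.509
|Γ|² = 0.259
P_refl = |Γ|²·P_inc = 5.04 mW, P_del = (1 − |Γ|²)·P_inc = 14.5 mW

P_reflected ≈ 5.04 mW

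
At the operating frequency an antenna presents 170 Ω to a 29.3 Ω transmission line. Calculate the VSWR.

VSWR ≈ 5.8

For a purely resistive load, VSWR = R_L/Z_0 or Z_0/R_L (whichever > 1) = 170/29.3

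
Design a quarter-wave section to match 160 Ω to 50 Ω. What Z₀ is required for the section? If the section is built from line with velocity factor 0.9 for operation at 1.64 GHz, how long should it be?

Z_qwt = √(Z_0·R_L) = √(50 × 160) = √8000
λ = 0.9·c/f = 0.165 m, so l = λ/4 = 0.0412 m

Z_qwt ≈ 89.4 Ω; length ≈ 4.12 cm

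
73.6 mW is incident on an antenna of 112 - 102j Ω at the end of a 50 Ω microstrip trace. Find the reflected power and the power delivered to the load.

P_reflected ≈ 28.6 mW; P_delivered ≈ 45 mW

|Γ| = |(62 − j102)/(162 − j102)| = 0.624
|Γ|² = 0.389
P_refl = |Γ|²·P_inc = 28.6 mW, P_del = (1 − |Γ|²)·P_inc = 45 mW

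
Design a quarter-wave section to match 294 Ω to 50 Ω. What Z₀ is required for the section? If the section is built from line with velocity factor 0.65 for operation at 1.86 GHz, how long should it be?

Z_qwt ≈ 121 Ω; length ≈ 2.62 cm

Z_qwt = √(Z_0·R_L) = √(50 × 294) = √14700
λ = 0.65·c/f = 0.105 m, so l = λ/4 = 0.0262 m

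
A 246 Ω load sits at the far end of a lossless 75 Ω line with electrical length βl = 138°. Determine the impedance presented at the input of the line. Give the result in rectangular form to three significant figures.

Z_in ≈ 45.8 + j67.8 Ω

tan(βl) = tan(138°) = -0.9
Z_in = Z_0·(Z_L + jZ_0·tanβl)/(Z_0 + jZ_L·tanβl)
     = 75·(246 − j67.5)/(75 − j221)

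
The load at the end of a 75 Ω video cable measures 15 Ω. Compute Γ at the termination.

Γ = (Z_L − Z_0)/(Z_L + Z_0) = (15 − 75)/(15 + 75) = -60/90

Γ = -0.667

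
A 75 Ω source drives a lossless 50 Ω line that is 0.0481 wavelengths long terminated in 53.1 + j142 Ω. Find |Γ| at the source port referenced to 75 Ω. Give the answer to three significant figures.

βl = 2π × 0.0481 = 17.3°
tan(βl) = 0.312
Z_in = Z_0·(Z_L + jZ_0·tanβl)/(Z_0 + jZ_L·tanβl) = 475 + j3.85 Ω
Γ_s = (Z_in − Z_s)/(Z_in + Z_s) = (400 + j3.85)/(550 + j3.85), |Γ_s| = 0.727

|Γ| ≈ 0.727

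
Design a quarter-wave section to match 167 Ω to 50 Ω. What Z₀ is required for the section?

Z_qwt ≈ 91.4 Ω

Z_qwt = √(Z_0·R_L) = √(50 × 167) = √8350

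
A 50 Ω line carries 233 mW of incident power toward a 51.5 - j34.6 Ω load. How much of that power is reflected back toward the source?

P_reflected ≈ 24.3 mW

|Γ| = |(1.5 − j34.6)/(101.5 − j34.6)| = 0.323
|Γ|² = 0.104
P_refl = |Γ|²·P_inc = 24.3 mW, P_del = (1 − |Γ|²)·P_inc = 209 mW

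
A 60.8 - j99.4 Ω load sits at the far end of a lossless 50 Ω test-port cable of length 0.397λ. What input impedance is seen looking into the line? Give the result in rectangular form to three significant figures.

βl = 2π × 0.397 = 143°
tan(βl) = tan(143°) = -0.756
Z_in = Z_0·(Z_L + jZ_0·tanβl)/(Z_0 + jZ_L·tanβl)
     = 50·(60.8 − j137)/(-25.1 − j45.9)

Z_in ≈ 87.1 + j114 Ω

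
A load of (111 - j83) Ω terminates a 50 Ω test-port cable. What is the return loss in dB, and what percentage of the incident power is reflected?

Γ = (61 − j83)/(161 − j83), |Γ| = 0.569
RL = −20·log₁₀(0.569) = 4.9 dB
P_refl/P_inc = |Γ|² = 0.323

RL ≈ 4.9 dB; 32.3% of incident power reflected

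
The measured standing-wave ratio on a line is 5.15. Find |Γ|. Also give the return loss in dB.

|Γ| ≈ 0.675; return loss ≈ 3.42 dB

|Γ| = (S − 1)/(S + 1) = (5.15 − 1)/(5.15 + 1) = 4.15/6.15
RL = −20·log₁₀|Γ| = −20·log₁₀(0.675)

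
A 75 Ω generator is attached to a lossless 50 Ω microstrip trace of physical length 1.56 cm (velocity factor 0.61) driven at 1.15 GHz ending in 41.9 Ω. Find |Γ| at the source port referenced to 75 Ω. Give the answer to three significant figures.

λ = v/f = 0.61·c / 1.15 GHz = 0.159 m
βl = 2π·l/λ = 2π × 0.098 = 35.3°
tan(βl) = 0.708
Z_in = Z_0·(Z_L + jZ_0·tanβl)/(Z_0 + jZ_L·tanβl) = 46.5 + j7.8 Ω
Γ_s = (Z_in − Z_s)/(Z_in + Z_s) = (-28.5 + j7.8)/(122 + j7.8), |Γ_s| = 0.242

|Γ| ≈ 0.242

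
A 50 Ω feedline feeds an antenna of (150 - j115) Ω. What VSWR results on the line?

VSWR ≈ 4.89

Γ = (Z_L − Z_0)/(Z_L + Z_0) = (100 − j115)/(200 − j115)
|Γ| = 152/231 = 0.661
VSWR = (1 + |Γ|)/(1 − |Γ|) = 1.66/0.339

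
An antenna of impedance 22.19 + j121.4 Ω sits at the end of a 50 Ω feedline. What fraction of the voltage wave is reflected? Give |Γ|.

Γ = (Z_L − Z_0)/(Z_L + Z_0) = (-27.81 + j121.4)/(72.19 + j121.4)
|Γ| = 125/141

|Γ| ≈ 0.882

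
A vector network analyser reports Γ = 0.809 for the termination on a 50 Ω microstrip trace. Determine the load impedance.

Z_L = Z_0·(1 + Γ)/(1 − Γ) = 50·(1.81)/(0.191)

Z_L ≈ 474 Ω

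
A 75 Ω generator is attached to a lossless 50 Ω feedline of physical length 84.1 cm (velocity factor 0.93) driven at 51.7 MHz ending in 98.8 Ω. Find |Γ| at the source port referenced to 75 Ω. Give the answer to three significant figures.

|Γ| ≈ 0.432

λ = v/f = 0.93·c / 51.7 MHz = 5.4 m
βl = 2π·l/λ = 2π × 0.156 = 56.1°
tan(βl) = 1.49
Z_in = Z_0·(Z_L + jZ_0·tanβl)/(Z_0 + jZ_L·tanβl) = 32.9 − j22.4 Ω
Γ_s = (Z_in − Z_s)/(Z_in + Z_s) = (-42.1 − j22.4)/(108 − j22.4), |Γ_s| = 0.432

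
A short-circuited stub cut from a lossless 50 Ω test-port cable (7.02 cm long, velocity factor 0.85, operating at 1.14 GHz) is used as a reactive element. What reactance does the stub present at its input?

X_in ≈ -118 Ω (capacitive)

λ = v/f = 0.85·c / 1.14 GHz = 0.224 m
βl = 2π·l/λ = 2π × 0.314 = 113°
tan(βl) = -2.36
For a short-circuited stub, Z_in = jZ_0·tan(βl)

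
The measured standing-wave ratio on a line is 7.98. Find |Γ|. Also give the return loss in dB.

|Γ| ≈ 0.777; return loss ≈ 2.19 dB

|Γ| = (S − 1)/(S + 1) = (7.98 − 1)/(7.98 + 1) = 6.98/8.98
RL = −20·log₁₀|Γ| = −20·log₁₀(0.777)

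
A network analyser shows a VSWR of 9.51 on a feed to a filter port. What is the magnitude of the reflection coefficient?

|Γ| = (S − 1)/(S + 1) = (9.51 − 1)/(9.51 + 1) = 8.51/10.5

|Γ| ≈ 0.81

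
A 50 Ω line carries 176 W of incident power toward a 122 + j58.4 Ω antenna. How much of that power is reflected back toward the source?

P_reflected ≈ 45.8 W

|Γ| = |(72 + j58.4)/(172 + j58.4)| = 0.51
|Γ|² = 0.26
P_refl = |Γ|²·P_inc = 45.8 W, P_del = (1 − |Γ|²)·P_inc = 130 W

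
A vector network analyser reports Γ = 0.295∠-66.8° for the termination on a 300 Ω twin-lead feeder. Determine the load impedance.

Z_L ≈ 320 − j190 Ω

Z_L = Z_0·(1 + Γ)/(1 − Γ) = 300·(1.12 − j0.271)/(0.884 + j0.271)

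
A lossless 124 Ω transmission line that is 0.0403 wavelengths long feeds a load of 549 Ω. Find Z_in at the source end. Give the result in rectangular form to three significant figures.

Z_in ≈ 253 − j258 Ω

βl = 2π × 0.0403 = 14.5°
tan(βl) = tan(14.5°) = 0.259
Z_in = Z_0·(Z_L + jZ_0·tanβl)/(Z_0 + jZ_L·tanβl)
     = 124·(549 + j32.1)/(124 + j142)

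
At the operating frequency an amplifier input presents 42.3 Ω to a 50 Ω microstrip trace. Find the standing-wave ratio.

For a purely resistive load, VSWR = R_L/Z_0 or Z_0/R_L (whichever > 1) = 50/42.3

VSWR ≈ 1.18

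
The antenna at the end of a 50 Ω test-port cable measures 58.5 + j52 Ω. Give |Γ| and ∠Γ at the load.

Γ ≈ 0.438 ∠ 55.1°

Γ = (Z_L − Z_0)/(Z_L + Z_0) = (8.5 + j52)/(108.5 + j52)
|Γ| = 52.7/120 = 0.438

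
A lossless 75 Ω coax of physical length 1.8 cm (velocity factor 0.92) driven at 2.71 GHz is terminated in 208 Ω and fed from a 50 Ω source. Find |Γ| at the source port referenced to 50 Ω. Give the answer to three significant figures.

λ = v/f = 0.92·c / 2.71 GHz = 0.102 m
βl = 2π·l/λ = 2π × 0.177 = 63.6°
tan(βl) = 2.02
Z_in = Z_0·(Z_L + jZ_0·tanβl)/(Z_0 + jZ_L·tanβl) = 32.6 − j31.4 Ω
Γ_s = (Z_in − Z_s)/(Z_in + Z_s) = (-17.4 − j31.4)/(82.6 − j31.4), |Γ_s| = 0.405

|Γ| ≈ 0.405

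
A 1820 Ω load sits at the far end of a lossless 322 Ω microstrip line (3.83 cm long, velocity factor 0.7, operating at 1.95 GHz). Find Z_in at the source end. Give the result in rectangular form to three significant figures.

Z_in ≈ 90.1 + j239 Ω

λ = v/f = 0.7·c / 1.95 GHz = 0.108 m
βl = 2π·l/λ = 2π × 0.356 = 128°
tan(βl) = tan(128°) = -1.28
Z_in = Z_0·(Z_L + jZ_0·tanβl)/(Z_0 + jZ_L·tanβl)
     = 322·(1820 − j412)/(322 − j2330)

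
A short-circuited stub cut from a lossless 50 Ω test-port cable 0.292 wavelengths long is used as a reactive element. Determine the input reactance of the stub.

βl = 2π × 0.292 = 105°
tan(βl) = -3.7
For a short-circuited stub, Z_in = jZ_0·tan(βl)

X_in ≈ -185 Ω (capacitive)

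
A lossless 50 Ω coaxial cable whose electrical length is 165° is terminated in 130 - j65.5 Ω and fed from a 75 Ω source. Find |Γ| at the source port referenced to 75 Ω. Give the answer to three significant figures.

tan(βl) = -0.268
Z_in = Z_0·(Z_L + jZ_0·tanβl)/(Z_0 + jZ_L·tanβl) = 154 + j43.4 Ω
Γ_s = (Z_in − Z_s)/(Z_in + Z_s) = (78.7 + j43.4)/(229 + j43.4), |Γ_s| = 0.386

|Γ| ≈ 0.386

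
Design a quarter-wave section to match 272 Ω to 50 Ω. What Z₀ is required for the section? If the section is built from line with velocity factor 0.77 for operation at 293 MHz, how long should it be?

Z_qwt = √(Z_0·R_L) = √(50 × 272) = √13600
λ = 0.77·c/f = 0.788 m, so l = λ/4 = 0.197 m

Z_qwt ≈ 117 Ω; length ≈ 19.7 cm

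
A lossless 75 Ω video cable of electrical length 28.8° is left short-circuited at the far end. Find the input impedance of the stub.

Z_in ≈ +j41.2 Ω

tan(βl) = 0.55
For a short-circuited stub, Z_in = jZ_0·tan(βl)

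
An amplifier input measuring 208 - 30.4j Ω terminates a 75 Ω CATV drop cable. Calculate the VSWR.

Γ = (Z_L − Z_0)/(Z_L + Z_0) = (133 − j30.4)/(283 − j30.4)
|Γ| = 136/285 = 0.479
VSWR = (1 + |Γ|)/(1 − |Γ|) = 1.48/0.521

VSWR ≈ 2.84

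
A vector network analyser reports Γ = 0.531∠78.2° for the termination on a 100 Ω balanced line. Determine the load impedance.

Z_L ≈ 67.4 + j97.6 Ω

Z_L = Z_0·(1 + Γ)/(1 − Γ) = 100·(1.11 + j0.52)/(0.891 − j0.52)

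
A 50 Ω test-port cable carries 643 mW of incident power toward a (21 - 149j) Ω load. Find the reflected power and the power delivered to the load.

|Γ| = |(-29 − j149)/(71 − j149)| = 0.92
|Γ|² = 0.846
P_refl = |Γ|²·P_inc = 544 mW, P_del = (1 − |Γ|²)·P_inc = 99.1 mW

P_reflected ≈ 544 mW; P_delivered ≈ 99.1 mW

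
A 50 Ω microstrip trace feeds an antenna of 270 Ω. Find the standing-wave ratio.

Γ = (270 − 50)/(270 + 50) = 0.688
VSWR = (1 + 0.688)/(1 − 0.688)

VSWR ≈ 5.4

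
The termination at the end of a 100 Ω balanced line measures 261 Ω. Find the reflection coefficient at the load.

Γ = (Z_L − Z_0)/(Z_L + Z_0) = (261 − 100)/(261 + 100) = 161/361

Γ = 0.446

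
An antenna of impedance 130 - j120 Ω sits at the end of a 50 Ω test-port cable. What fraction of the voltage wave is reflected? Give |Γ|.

|Γ| ≈ 0.667

Γ = (Z_L − Z_0)/(Z_L + Z_0) = (80 − j120)/(180 − j120)
|Γ| = 144/216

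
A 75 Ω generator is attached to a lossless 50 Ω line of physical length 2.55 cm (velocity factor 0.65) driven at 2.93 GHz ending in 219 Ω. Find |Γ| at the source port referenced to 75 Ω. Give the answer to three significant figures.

λ = v/f = 0.65·c / 2.93 GHz = 0.0666 m
βl = 2π·l/λ = 2π × 0.383 = 138°
tan(βl) = -0.902
Z_in = Z_0·(Z_L + jZ_0·tanβl)/(Z_0 + jZ_L·tanβl) = 23.9 + j49.4 Ω
Γ_s = (Z_in − Z_s)/(Z_in + Z_s) = (-51.1 + j49.4)/(98.9 + j49.4), |Γ_s| = 0.643

|Γ| ≈ 0.643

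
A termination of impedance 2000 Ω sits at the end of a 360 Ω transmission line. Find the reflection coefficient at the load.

Γ = 0.695

Γ = (Z_L − Z_0)/(Z_L + Z_0) = (2000 − 360)/(2000 + 360) = 1640/2360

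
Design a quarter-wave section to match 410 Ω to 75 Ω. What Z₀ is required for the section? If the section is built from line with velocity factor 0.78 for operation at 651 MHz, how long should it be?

Z_qwt ≈ 175 Ω; length ≈ 8.99 cm

Z_qwt = √(Z_0·R_L) = √(75 × 410) = √30750
λ = 0.78·c/f = 0.359 m, so l = λ/4 = 0.0899 m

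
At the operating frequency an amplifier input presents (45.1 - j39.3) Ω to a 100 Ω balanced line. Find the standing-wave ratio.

VSWR ≈ 2.63

Γ = (Z_L − Z_0)/(Z_L + Z_0) = (-54.9 − j39.3)/(145.1 − j39.3)
|Γ| = 67.5/150 = 0.449
VSWR = (1 + |Γ|)/(1 − |Γ|) = 1.45/0.551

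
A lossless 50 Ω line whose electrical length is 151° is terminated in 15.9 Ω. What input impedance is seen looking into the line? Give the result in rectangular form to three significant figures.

tan(βl) = tan(151°) = -0.554
Z_in = Z_0·(Z_L + jZ_0·tanβl)/(Z_0 + jZ_L·tanβl)
     = 50·(15.9 − j27.7)/(50 − j8.81)

Z_in ≈ 20.2 − j24.2 Ω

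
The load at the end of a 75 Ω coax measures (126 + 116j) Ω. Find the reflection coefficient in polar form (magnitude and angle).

Γ ≈ 0.546 ∠ 36.3°

Γ = (Z_L − Z_0)/(Z_L + Z_0) = (51 + j116)/(201 + j116)
|Γ| = 127/232 = 0.546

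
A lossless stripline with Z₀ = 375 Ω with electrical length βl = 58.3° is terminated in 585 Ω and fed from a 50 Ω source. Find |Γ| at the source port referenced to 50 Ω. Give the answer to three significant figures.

|Γ| ≈ 0.741

tan(βl) = 1.62
Z_in = Z_0·(Z_L + jZ_0·tanβl)/(Z_0 + jZ_L·tanβl) = 287 − j118 Ω
Γ_s = (Z_in − Z_s)/(Z_in + Z_s) = (237 − j118)/(337 − j118), |Γ_s| = 0.741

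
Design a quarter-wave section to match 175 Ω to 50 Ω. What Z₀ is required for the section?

Z_qwt ≈ 93.5 Ω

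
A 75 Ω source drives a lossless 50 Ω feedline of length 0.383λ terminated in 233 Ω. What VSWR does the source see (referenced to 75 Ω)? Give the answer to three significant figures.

βl = 2π × 0.383 = 138°
tan(βl) = -0.904
Z_in = Z_0·(Z_L + jZ_0·tanβl)/(Z_0 + jZ_L·tanβl) = 22.6 + j49.9 Ω
Γ_s = (Z_in − Z_s)/(Z_in + Z_s) = (-52.4 + j49.9)/(97.6 + j49.9), |Γ_s| = 0.66
VSWR = (1 + |Γ_s|)/(1 − |Γ_s|)

VSWR ≈ 4.89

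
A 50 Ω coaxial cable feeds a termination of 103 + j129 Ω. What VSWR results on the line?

VSWR ≈ 5.6

Γ = (Z_L − Z_0)/(Z_L + Z_0) = (53 + j129)/(153 + j129)
|Γ| = 139/200 = 0.697
VSWR = (1 + |Γ|)/(1 − |Γ|) = 1.7/0.303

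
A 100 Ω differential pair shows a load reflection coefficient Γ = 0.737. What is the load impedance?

Z_L = Z_0·(1 + Γ)/(1 − Γ) = 100·(1.74)/(0.263)

Z_L ≈ 660 Ω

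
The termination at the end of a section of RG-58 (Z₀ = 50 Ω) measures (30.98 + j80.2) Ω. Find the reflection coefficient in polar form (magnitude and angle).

Γ = (Z_L − Z_0)/(Z_L + Z_0) = (-19.02 + j80.2)/(80.98 + j80.2)
|Γ| = 82.4/114 = 0.723

Γ ≈ 0.723 ∠ 58.6°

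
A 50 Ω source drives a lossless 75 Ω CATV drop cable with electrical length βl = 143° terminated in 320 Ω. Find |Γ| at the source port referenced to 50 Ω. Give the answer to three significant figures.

|Γ| ≈ 0.675

tan(βl) = -0.754
Z_in = Z_0·(Z_L + jZ_0·tanβl)/(Z_0 + jZ_L·tanβl) = 44.3 + j85.8 Ω
Γ_s = (Z_in − Z_s)/(Z_in + Z_s) = (-5.75 + j85.8)/(94.3 + j85.8), |Γ_s| = 0.675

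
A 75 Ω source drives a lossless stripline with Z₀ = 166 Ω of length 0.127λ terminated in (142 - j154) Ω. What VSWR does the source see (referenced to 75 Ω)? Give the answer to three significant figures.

VSWR ≈ 1.4

βl = 2π × 0.127 = 45.7°
tan(βl) = 1.03
Z_in = Z_0·(Z_L + jZ_0·tanβl)/(Z_0 + jZ_L·tanβl) = 63.6 − j20.3 Ω
Γ_s = (Z_in − Z_s)/(Z_in + Z_s) = (-11.4 − j20.3)/(139 − j20.3), |Γ_s| = 0.166
VSWR = (1 + |Γ_s|)/(1 − |Γ_s|)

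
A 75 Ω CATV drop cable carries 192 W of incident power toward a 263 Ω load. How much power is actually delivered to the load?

Γ = (263 − 75)/(263 + 75) = 0.556
|Γ|² = 0.309
P_refl = |Γ|²·P_inc = 59.4 W, P_del = (1 − |Γ|²)·P_inc = 133 W

P_delivered ≈ 133 W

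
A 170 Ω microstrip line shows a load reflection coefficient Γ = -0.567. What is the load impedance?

Z_L ≈ 47 Ω

Z_L = Z_0·(1 + Γ)/(1 − Γ) = 170·(0.433)/(1.57)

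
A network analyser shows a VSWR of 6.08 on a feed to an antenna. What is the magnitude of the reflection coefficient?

|Γ| ≈ 0.718

|Γ| = (S − 1)/(S + 1) = (6.08 − 1)/(6.08 + 1) = 5.08/7.08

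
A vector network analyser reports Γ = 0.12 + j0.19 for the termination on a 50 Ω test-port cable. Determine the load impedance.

Z_L ≈ 58.6 + j23.4 Ω

Z_L = Z_0·(1 + Γ)/(1 − Γ) = 50·(1.12 + j0.19)/(0.88 − j0.19)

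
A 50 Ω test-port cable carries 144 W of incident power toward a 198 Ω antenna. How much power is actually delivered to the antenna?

P_delivered ≈ 92.7 W

Γ = (198 − 50)/(198 + 50) = 0.597
|Γ|² = 0.356
P_refl = |Γ|²·P_inc = 51.3 W, P_del = (1 − |Γ|²)·P_inc = 92.7 W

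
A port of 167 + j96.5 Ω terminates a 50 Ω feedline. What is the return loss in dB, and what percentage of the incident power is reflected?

RL ≈ 3.9 dB; 40.8% of incident power reflected

Γ = (117 + j96.5)/(217 + j96.5), |Γ| = 0.639
RL = −20·log₁₀(0.639) = 3.9 dB
P_refl/P_inc = |Γ|² = 0.408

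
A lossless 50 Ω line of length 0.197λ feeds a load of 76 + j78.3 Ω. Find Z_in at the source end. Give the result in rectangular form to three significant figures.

βl = 2π × 0.197 = 70.9°
tan(βl) = tan(70.9°) = 2.89
Z_in = Z_0·(Z_L + jZ_0·tanβl)/(Z_0 + jZ_L·tanβl)
     = 50·(76 + j223)/(-176 + j220)

Z_in ≈ 22.4 − j35.3 Ω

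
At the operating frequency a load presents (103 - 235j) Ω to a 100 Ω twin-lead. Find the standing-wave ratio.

VSWR ≈ 7.22

Γ = (Z_L − Z_0)/(Z_L + Z_0) = (3 − j235)/(203 − j235)
|Γ| = 235/311 = 0.757
VSWR = (1 + |Γ|)/(1 − |Γ|) = 1.76/0.243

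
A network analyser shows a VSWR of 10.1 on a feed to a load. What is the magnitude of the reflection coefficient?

|Γ| = (S − 1)/(S + 1) = (10.1 − 1)/(10.1 + 1) = 9.1/11.1

|Γ| ≈ 0.82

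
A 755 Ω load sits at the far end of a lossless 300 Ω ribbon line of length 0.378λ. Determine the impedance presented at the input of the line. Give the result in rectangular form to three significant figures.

βl = 2π × 0.378 = 136°
tan(βl) = tan(136°) = -0.963
Z_in = Z_0·(Z_L + jZ_0·tanβl)/(Z_0 + jZ_L·tanβl)
     = 300·(755 − j289)/(300 − j727)

Z_in ≈ 212 + j224 Ω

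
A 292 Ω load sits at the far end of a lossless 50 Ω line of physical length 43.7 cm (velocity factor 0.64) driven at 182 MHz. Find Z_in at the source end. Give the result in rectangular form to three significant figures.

Z_in ≈ 30 + j75 Ω

λ = v/f = 0.64·c / 182 MHz = 1.05 m
βl = 2π·l/λ = 2π × 0.414 = 149°
tan(βl) = tan(149°) = -0.598
Z_in = Z_0·(Z_L + jZ_0·tanβl)/(Z_0 + jZ_L·tanβl)
     = 50·(292 − j29.9)/(50 − j175)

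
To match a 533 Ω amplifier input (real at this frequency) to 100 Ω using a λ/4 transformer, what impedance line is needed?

Z_qwt = √(Z_0·R_L) = √(100 × 533) = √53300

Z_qwt ≈ 231 Ω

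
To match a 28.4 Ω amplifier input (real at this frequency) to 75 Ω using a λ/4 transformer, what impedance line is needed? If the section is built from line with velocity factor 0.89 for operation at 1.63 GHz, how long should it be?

Z_qwt ≈ 46.2 Ω; length ≈ 4.1 cm

Z_qwt = √(Z_0·R_L) = √(75 × 28.4) = √2130
λ = 0.89·c/f = 0.164 m, so l = λ/4 = 0.041 m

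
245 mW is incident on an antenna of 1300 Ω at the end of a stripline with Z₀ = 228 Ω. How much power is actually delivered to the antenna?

Γ = (1300 − 228)/(1300 + 228) = 0.702
|Γ|² = 0.492
P_refl = |Γ|²·P_inc = 121 mW, P_del = (1 − |Γ|²)·P_inc = 124 mW

P_delivered ≈ 124 mW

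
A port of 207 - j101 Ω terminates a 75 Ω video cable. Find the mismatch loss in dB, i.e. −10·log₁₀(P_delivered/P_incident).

mismatch loss ≈ 1.6 dB

Γ = (132 − j101)/(282 − j101), |Γ| = 0.555
|Γ|² = 0.308, so P_del/P_inc = 1 − |Γ|² = 0.692
ML = −10·log₁₀(1 − |Γ|²)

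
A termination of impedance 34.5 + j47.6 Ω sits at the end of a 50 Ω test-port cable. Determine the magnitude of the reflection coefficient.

Γ = (Z_L − Z_0)/(Z_L + Z_0) = (-15.5 + j47.6)/(84.5 + j47.6)
|Γ| = 50.1/97

|Γ| ≈ 0.516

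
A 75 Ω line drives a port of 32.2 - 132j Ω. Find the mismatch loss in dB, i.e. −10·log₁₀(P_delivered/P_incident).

mismatch loss ≈ 4.76 dB

Γ = (-42.8 − j132)/(107.2 − j132), |Γ| = 0.816
|Γ|² = 0.666, so P_del/P_inc = 1 − |Γ|² = 0.334
ML = −10·log₁₀(1 − |Γ|²)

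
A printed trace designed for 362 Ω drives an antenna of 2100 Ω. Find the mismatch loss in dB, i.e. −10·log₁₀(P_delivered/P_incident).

Γ = (2100 − 362)/(2100 + 362) = 0.706
|Γ|² = 0.498, so P_del/P_inc = 1 − |Γ|² = 0.502
ML = −10·log₁₀(1 − |Γ|²)

mismatch loss ≈ 3 dB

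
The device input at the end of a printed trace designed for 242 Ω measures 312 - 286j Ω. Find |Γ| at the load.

|Γ| ≈ 0.472

Γ = (Z_L − Z_0)/(Z_L + Z_0) = (70 − j286)/(554 − j286)
|Γ| = 294/623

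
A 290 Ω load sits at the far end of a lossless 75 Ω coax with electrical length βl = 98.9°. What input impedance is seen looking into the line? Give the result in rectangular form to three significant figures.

Z_in ≈ 19.8 + j10.9 Ω

tan(βl) = tan(98.9°) = -6.39
Z_in = Z_0·(Z_L + jZ_0·tanβl)/(Z_0 + jZ_L·tanβl)
     = 75·(290 − j479)/(75 − j1850)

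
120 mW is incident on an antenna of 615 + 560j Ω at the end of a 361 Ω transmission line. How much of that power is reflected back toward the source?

|Γ| = |(254 + j560)/(976 + j560)| = 0.546
|Γ|² = 0.299
P_refl = |Γ|²·P_inc = 35.8 mW, P_del = (1 − |Γ|²)·P_inc = 84.2 mW

P_reflected ≈ 35.8 mW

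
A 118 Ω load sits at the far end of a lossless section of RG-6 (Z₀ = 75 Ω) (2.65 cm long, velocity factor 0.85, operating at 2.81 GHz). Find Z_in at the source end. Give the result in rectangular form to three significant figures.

λ = v/f = 0.85·c / 2.81 GHz = 0.0907 m
βl = 2π·l/λ = 2π × 0.292 = 105°
tan(βl) = tan(105°) = -3.7
Z_in = Z_0·(Z_L + jZ_0·tanβl)/(Z_0 + jZ_L·tanβl)
     = 75·(118 − j277)/(75 − j437)

Z_in ≈ 49.7 + j11.7 Ω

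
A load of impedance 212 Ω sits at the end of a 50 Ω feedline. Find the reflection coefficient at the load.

Γ = 0.618

Γ = (Z_L − Z_0)/(Z_L + Z_0) = (212 − 50)/(212 + 50) = 162/262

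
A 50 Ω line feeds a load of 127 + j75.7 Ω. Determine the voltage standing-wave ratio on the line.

VSWR ≈ 3.55

Γ = (Z_L − Z_0)/(Z_L + Z_0) = (77 + j75.7)/(177 + j75.7)
|Γ| = 108/193 = 0.561
VSWR = (1 + |Γ|)/(1 − |Γ|) = 1.56/0.439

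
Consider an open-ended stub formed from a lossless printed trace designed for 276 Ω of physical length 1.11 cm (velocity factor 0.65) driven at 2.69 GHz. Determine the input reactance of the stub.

X_in ≈ -192 Ω (capacitive)

λ = v/f = 0.65·c / 2.69 GHz = 0.0725 m
βl = 2π·l/λ = 2π × 0.153 = 55.1°
tan(βl) = 1.43
For an open-ended stub, Z_in = −jZ_0·cot(βl) = −jZ_0/tan(βl)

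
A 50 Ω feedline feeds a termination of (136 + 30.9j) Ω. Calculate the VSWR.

Γ = (Z_L − Z_0)/(Z_L + Z_0) = (86 + j30.9)/(186 + j30.9)
|Γ| = 91.4/189 = 0.485
VSWR = (1 + |Γ|)/(1 − |Γ|) = 1.48/0.515

VSWR ≈ 2.88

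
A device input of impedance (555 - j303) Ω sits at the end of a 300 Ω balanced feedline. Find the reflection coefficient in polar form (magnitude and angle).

Γ = (Z_L − Z_0)/(Z_L + Z_0) = (255 − j303)/(855 − j303)
|Γ| = 396/907 = 0.437

Γ ≈ 0.437 ∠ -30.4°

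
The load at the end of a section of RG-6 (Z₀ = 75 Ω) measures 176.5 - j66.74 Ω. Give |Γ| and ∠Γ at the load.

Γ ≈ 0.467 ∠ -18.5°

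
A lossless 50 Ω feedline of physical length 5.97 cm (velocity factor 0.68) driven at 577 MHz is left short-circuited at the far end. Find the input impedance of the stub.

λ = v/f = 0.68·c / 577 MHz = 0.354 m
βl = 2π·l/λ = 2π × 0.169 = 60.8°
tan(βl) = 1.79
For a short-circuited stub, Z_in = jZ_0·tan(βl)

Z_in ≈ +j89.4 Ω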